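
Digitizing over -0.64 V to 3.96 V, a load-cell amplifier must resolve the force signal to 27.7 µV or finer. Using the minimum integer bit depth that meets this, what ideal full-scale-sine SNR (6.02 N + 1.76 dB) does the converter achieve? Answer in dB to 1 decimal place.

The full-scale span is 3.96 − (-0.64) = 4.6 V.
Required number of levels: 4.6/27.7 µV = 166060; smallest N with 2^N ≥ that is 18.
6.02(18) + 1.76 = 110.12 dB.

110.1 dB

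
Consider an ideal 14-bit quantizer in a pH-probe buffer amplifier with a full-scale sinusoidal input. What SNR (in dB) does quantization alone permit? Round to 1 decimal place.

Ideal quantization SNR: 6.02 × 14 + 1.76 dB = 86.0 dB.

86.0 dB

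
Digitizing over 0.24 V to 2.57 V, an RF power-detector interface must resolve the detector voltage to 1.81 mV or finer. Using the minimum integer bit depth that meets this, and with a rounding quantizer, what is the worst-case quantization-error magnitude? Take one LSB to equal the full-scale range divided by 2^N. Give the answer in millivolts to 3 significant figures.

0.569 mV

Full-scale range = 2.57 V − (0.24 V) = 2.33 V.
Levels needed ≥ 2.33/1.81 mV = 1287. 2^11 = 2048 suffices, so N_min = 11.
LSB = 2.33 V ÷ 2^11 = 2.33/2048 V = 1.1377 mV.
Half an LSB is 0.569 mV.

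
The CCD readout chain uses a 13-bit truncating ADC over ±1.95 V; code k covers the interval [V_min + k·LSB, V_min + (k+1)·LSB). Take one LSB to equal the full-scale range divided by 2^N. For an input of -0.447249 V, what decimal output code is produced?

3156

Full-scale range = 1.95 V − (-1.95 V) = 3.9 V. LSB = 3.9 V / 2^13 ≈ 476.1 µV.
(V_in − V_min) × 2^13/range = (-0.447249 − (-1.95)) × 8192/3.9 = 3156.548.
Floor → code = 3156.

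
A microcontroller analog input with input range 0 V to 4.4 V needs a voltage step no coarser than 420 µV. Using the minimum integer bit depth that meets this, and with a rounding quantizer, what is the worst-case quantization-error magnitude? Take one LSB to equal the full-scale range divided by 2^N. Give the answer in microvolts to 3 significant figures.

Span = 4.4 V.
Levels needed ≥ 4.4/420 µV = 10480. 2^14 = 16384 suffices, so N_min = 14.
LSB = 4.4 V ÷ 2^14 = 4.4/16384 V = 268.55 µV.
Max error for round-to-nearest is LSB/2 = 134 µV.

134 µV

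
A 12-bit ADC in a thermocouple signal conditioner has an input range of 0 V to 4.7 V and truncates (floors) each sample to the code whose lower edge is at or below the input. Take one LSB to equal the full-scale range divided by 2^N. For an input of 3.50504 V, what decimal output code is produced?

3054

Full-scale range = 4.7 V. LSB = 4.7 V / 2^12 ≈ 1.147 mV.
code = ⌊(V_in − V_min)/LSB⌋ = ⌊(V_in − V_min) × 2^12 / range⌋
     = ⌊(3.50504 − (0)) × 4096 / 4.7⌋ = ⌊3.50504 × 4096/4.7⌋
     = ⌊3054.605⌋ = 3054.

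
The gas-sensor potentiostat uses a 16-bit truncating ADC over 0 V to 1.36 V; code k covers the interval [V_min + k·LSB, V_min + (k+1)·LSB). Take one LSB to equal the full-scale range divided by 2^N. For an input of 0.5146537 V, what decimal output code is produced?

24800

Range is 1.36 V. LSB = 1.36 V / 2^16 ≈ 20.75 µV.
V_in − V_min = 0.5146537 − (0) = 0.5146537 V.
Divide by LSB: 0.5146537 × 65536/1.36 = 24800.2536.
Truncating gives code 24800.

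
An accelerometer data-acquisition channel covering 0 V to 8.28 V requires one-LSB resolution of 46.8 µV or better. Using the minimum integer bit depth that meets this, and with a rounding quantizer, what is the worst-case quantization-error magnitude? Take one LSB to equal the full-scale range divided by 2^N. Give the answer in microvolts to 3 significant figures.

Range is 8.28 V.
Required number of levels: 8.28/46.8 µV = 176920; smallest N with 2^N ≥ that is 18.
Step size = 8.28/262144 V = 31.586 µV.
Max error for round-to-nearest is LSB/2 = 15.8 µV.

15.8 µV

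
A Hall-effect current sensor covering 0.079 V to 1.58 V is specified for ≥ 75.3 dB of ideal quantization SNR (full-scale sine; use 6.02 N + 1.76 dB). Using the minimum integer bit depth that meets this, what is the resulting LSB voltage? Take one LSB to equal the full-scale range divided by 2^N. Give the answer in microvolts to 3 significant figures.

The full-scale span is 1.58 − (0.079) = 1.501 V.
Required N = ⌈(75.3 − 1.76)/6.02⌉ = ⌈12.216⌉ = 13.
Step size = 1.501/8192 V = 183 µV.

183 µV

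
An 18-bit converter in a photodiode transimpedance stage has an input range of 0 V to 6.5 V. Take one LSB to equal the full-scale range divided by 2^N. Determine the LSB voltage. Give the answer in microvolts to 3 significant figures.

24.8 µV

V_FS = 6.5 V.
There are 2^18 = 262144 steps.
One LSB is 6.5 V / 262144 = 24.8 µV.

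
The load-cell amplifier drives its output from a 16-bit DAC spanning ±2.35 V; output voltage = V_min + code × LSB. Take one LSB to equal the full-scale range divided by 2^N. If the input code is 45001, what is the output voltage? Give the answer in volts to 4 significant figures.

0.8773 V

Span: 2.35 V − (-2.35 V) = 4.7 V. LSB = 4.7 V / 2^16.
Output = V_min + (45001/65536) × range = -2.35 + 0.686661 × 4.7 V
      = -2.35 + 3.22731 = 0.877306 V.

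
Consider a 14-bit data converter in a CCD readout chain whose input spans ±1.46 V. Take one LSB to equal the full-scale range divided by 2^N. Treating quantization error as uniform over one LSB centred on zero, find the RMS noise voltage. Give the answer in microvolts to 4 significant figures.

51.45 µV

Span: 1.46 V − (-1.46 V) = 2.92 V.
LSB = 2.92 V / 2^14 = 178.223 µV.
σ_q = LSB/√12 = 178.223 µV/3.4641 = 51.45 µV.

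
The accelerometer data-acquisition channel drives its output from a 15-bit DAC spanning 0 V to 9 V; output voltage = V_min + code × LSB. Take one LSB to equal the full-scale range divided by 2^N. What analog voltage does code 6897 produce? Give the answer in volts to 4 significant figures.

V_FS = 9 V. LSB = 9 V / 2^15.
V_out = 0 + 6897 × (9/32768) V
      = 0 V + 1.89432 V = 1.89432 V.

1.894 V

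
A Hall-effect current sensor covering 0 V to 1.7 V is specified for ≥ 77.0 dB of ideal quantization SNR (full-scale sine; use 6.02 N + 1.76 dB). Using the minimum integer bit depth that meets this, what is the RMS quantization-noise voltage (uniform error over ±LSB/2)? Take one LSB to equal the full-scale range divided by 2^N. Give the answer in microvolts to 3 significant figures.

59.9 µV

Range is 1.7 V.
6.02 N + 1.76 ≥ 77.0 gives N ≥ 12.498, so the minimum integer is 13.
LSB = 1.7 V ÷ 2^13 = 1.7/8192 V = 207.52 µV.
RMS noise = LSB/√12 = 59.9 µV.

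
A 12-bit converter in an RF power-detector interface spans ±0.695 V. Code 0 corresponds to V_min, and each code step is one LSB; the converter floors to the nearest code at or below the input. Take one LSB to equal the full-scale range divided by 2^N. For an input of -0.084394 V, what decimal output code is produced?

1799

The full-scale span is 0.695 − (-0.695) = 1.39 V. LSB = 1.39 V / 2^12 ≈ 339.4 µV.
code = ⌊(V_in − V_min)/LSB⌋ = ⌊(V_in − V_min) × 2^12 / range⌋
     = ⌊(-0.084394 − (-0.695)) × 4096 / 1.39⌋ = ⌊0.610606 × 4096/1.39⌋
     = ⌊1799.311⌋ = 1799.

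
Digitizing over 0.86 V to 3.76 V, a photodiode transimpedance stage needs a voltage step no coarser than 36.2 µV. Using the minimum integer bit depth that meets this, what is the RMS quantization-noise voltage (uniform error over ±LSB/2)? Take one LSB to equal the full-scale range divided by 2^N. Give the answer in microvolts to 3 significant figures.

6.39 µV

Full-scale range = 3.76 V − (0.86 V) = 2.9 V.
Levels needed ≥ 2.9/36.2 µV = 80110. 2^17 = 131072 suffices, so N_min = 17.
LSB = 2.9 V ÷ 2^17 = 2.9/131072 V = 22.125 µV.
V_rms = LSB/√12 = 6.39 µV.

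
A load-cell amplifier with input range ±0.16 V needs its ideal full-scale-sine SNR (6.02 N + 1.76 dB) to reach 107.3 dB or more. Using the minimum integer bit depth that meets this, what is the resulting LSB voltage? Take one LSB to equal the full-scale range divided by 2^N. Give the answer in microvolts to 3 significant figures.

Full-scale range = 0.16 V − (-0.16 V) = 0.32 V.
6.02 N + 1.76 ≥ 107.3 gives N ≥ 17.532, so the minimum integer is 18.
LSB = 0.32 V / 2^18 = 1.22 µV.

1.22 µV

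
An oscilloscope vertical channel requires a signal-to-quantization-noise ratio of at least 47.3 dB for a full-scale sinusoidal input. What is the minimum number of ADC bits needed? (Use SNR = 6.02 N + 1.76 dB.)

8 bits

Solving 6.02 N ≥ 47.3 − 1.76: N ≥ 7.565. Round up → N = 8.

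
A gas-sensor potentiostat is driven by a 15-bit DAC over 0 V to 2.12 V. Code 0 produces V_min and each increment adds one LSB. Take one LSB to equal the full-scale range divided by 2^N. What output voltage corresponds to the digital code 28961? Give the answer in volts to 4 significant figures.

1.874 V

Span = 2.12 V. LSB = 2.12 V / 2^15.
Output = V_min + (28961/32768) × range = 0 + 0.883820 × 2.12 V
      = 0 + 1.87370 = 1.87370 V.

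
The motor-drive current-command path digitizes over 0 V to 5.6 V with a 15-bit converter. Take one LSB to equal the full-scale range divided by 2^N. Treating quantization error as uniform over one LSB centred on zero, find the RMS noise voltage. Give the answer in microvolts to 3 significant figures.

Range is 5.6 V.
LSB = 5.6 V / 2^15 = 170.90 µV.
V_rms = LSB/√12 = 170.90 µV / √12 = 49.3 µV.

49.3 µV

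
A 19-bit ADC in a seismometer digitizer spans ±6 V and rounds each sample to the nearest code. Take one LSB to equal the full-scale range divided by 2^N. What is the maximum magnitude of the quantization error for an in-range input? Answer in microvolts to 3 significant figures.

11.4 µV

Range = 6 − (-6) = 12 V.
Step size = 12/524288 V = 22.888 µV.
A rounding quantizer has |error| ≤ LSB/2 = 11.4 µV.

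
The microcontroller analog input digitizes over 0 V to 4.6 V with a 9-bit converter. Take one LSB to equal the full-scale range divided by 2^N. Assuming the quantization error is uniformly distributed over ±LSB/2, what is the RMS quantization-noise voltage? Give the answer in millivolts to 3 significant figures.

2.59 mV

Span = 4.6 V.
LSB = 4.6 V ÷ 2^9 = 4.6/512 V = 8.9844 mV.
For a uniform distribution on [−LSB/2, +LSB/2], V_rms = LSB/√12 = 8.9844 mV/3.4641 = 2.59 mV.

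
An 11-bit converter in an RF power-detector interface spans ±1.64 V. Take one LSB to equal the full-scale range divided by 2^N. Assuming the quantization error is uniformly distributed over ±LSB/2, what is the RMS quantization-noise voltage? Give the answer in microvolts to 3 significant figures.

Span: 1.64 V − (-1.64 V) = 3.28 V.
Step size = 3.28/2048 V = 1.6016 mV.
For a uniform distribution on [−LSB/2, +LSB/2], V_rms = LSB/√12 = 1.6016 mV/3.4641 = 462 µV.

462 µV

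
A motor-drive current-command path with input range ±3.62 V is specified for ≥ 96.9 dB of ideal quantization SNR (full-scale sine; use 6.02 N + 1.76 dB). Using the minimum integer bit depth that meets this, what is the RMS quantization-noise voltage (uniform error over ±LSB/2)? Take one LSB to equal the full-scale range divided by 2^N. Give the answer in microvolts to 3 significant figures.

Span: 3.62 V − (-3.62 V) = 7.24 V.
6.02 N + 1.76 ≥ 96.9 gives N ≥ 15.804, so the minimum integer is 16.
LSB = 7.24 V / 2^16 = 110.47 µV.
V_rms = LSB/√12 = 31.9 µV.

31.9 µV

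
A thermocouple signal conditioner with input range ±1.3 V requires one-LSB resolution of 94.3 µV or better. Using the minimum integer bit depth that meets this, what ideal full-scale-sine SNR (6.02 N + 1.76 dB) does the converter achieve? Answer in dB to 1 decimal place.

92.1 dB

Span: 1.3 V − (-1.3 V) = 2.6 V.
Need 2^N ≥ 2.6 V / 94.3 µV = 27570 → N_min = 15.
SNR = 6.02 × 15 + 1.76 = 92.06 dB.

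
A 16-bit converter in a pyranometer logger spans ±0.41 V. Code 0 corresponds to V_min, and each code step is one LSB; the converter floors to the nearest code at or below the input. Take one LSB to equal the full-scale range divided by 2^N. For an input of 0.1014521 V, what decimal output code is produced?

40876

Span: 0.41 V − (-0.41 V) = 0.82 V. LSB = 0.82 V / 2^16 ≈ 12.51 µV.
(V_in − V_min) × 2^16/range = (0.1014521 − (-0.41)) × 65536/0.82 = 40876.250.
Floor → code = 40876.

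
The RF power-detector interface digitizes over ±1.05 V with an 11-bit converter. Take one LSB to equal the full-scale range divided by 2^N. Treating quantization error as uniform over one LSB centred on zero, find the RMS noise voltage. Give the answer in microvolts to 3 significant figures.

Range = 1.05 − (-1.05) = 2.1 V.
Step size = 2.1/2048 V = 1.0254 mV.
For a uniform distribution on [−LSB/2, +LSB/2], V_rms = LSB/√12 = 1.0254 mV/3.4641 = 296 µV.

296 µV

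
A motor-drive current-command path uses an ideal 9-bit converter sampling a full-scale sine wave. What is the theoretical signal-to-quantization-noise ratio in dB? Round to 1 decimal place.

Ideal quantization SNR: 6.02 × 9 + 1.76 dB = 55.9 dB.

55.9 dB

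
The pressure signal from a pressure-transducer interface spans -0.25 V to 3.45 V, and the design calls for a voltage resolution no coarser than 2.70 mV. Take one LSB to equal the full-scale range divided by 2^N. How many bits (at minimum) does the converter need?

Span: 3.45 V − (-0.25 V) = 3.7 V.
Levels needed ≥ 3.7/2.70 mV = 1370. 2^11 = 2048 suffices, so N_min = 11.

11 bits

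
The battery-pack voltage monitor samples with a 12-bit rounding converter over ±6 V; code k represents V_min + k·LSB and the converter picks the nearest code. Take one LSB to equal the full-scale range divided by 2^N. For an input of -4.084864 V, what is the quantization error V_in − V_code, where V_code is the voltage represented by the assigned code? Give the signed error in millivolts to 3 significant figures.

Span: 6 V − (-6 V) = 12 V. LSB = 12 V / 2^12 ≈ 2.930 mV.
(V_in − V_min)/LSB = (-4.084864 − (-6)) × 4096/12 = 653.6998 → nearest code k = 654.
Reconstructed level: -6 + 654 × 12/4096 V = -4.083984375 V.
e = -4.084864 − (-4.083984375) = −0.880 mV.

−0.880 mV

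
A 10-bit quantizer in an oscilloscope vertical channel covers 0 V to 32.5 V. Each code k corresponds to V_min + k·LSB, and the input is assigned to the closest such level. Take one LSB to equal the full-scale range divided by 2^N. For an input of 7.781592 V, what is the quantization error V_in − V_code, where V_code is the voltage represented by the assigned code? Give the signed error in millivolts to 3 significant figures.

+5.71 mV

Range is 32.5 V. LSB = 32.5 V / 2^10 ≈ 31.74 mV.
Position in LSBs: (7.781592 − (0)) × 1024/32.5 = 245.1800; rounding gives k = 245.
V_code = V_min + k × range/2^10 = 0 + 245 × 32.5/1024 = 7.775878906 V.
V_in − V_code = 7.781592 − (7.775878906) = +5.71 mV.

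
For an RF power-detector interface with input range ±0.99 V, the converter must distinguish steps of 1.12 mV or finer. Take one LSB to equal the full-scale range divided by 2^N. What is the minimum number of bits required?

11 bits

Span: 0.99 V − (-0.99 V) = 1.98 V.
Levels needed ≥ 1.98/1.12 mV = 1768. 2^11 = 2048 suffices, so N_min = 11.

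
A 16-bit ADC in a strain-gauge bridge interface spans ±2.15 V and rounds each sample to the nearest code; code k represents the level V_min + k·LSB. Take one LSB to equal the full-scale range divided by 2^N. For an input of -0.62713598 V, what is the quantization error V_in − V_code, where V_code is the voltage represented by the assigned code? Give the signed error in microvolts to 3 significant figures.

Span: 2.15 V − (-2.15 V) = 4.3 V. LSB = 4.3 V / 2^16 ≈ 65.61 µV.
(-0.62713598 − (-2.15)) / LSB = 1.52286402 × 65536/4.3 = 23209.8643. Nearest integer: k = 23210.
V_code = V_min + k × range/2^16 = -2.15 + 23210 × 4.3/65536 = -0.62712707520 V.
V_in − V_code = -0.62713598 − (-0.62712707520) = −8.90 µV.

−8.90 µV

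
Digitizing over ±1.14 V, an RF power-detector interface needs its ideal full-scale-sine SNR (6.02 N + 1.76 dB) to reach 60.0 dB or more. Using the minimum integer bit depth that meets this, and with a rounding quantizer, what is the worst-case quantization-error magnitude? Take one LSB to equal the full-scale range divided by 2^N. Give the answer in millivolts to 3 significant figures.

Span: 1.14 V − (-1.14 V) = 2.28 V.
N ≥ (60.0 − 1.76)/6.02 = 9.674 → N_min = 10.
LSB = 2.28 V ÷ 2^10 = 2.28/1024 V = 2.2266 mV.
Half an LSB is 1.11 mV.

1.11 mV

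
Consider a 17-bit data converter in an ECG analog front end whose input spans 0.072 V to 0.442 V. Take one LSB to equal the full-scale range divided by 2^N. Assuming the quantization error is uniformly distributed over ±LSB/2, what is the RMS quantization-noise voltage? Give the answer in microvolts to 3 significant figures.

Span: 0.442 V − (0.072 V) = 0.37 V.
One LSB is 0.37 V / 131072 = 2.8229 µV.
For a uniform distribution on [−LSB/2, +LSB/2], V_rms = LSB/√12 = 2.8229 µV/3.4641 = 0.815 µV.

0.815 µV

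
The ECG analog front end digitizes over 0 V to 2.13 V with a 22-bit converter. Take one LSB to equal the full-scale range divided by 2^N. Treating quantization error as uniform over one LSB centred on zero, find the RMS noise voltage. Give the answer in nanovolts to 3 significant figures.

147 nV

V_FS = 2.13 V.
LSB = 2.13 V ÷ 2^22 = 2.13/4194304 V = 0.50783 µV.
For a uniform distribution on [−LSB/2, +LSB/2], V_rms = LSB/√12 = 0.50783 µV/3.4641 = 147 nV.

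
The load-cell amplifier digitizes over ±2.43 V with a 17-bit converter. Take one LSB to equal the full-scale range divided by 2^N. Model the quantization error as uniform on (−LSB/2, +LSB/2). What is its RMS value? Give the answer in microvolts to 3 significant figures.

10.7 µV

The full-scale span is 2.43 − (-2.43) = 4.86 V.
LSB = 4.86 V ÷ 2^17 = 4.86/131072 V = 37.079 µV.
V_rms = LSB/√12 = 37.079 µV / √12 = 10.7 µV.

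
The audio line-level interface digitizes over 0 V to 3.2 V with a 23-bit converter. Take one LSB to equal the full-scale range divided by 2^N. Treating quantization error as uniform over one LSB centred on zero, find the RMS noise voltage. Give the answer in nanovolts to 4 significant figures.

110.1 nV

Full-scale range = 3.2 V.
Step size = 3.2/8388608 V = 381.470 nV.
For a uniform distribution on [−LSB/2, +LSB/2], V_rms = LSB/√12 = 381.470 nV/3.4641 = 110.1 nV.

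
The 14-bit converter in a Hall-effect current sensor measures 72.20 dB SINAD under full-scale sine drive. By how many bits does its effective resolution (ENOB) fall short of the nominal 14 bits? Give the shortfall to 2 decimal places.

2.30 bits

Effective bits = (72.20 − 1.76)/6.02 = 11.7010.
Shortfall = 14 − 11.7010 = 2.2990 bits.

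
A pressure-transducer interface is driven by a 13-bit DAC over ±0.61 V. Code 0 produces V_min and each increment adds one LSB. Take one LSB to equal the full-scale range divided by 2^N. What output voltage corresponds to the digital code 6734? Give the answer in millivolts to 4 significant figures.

The full-scale span is 0.61 − (-0.61) = 1.22 V. LSB = 1.22 V / 2^13.
V_out = -0.61 + 6734 × (1.22/8192) V
      = -0.61 V + 1.00287 V = 0.392866 V.

392.9 mV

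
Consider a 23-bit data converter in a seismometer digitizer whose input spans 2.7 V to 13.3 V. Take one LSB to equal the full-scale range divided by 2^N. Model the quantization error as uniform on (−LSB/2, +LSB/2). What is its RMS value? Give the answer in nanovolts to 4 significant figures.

364.8 nV

Range = 13.3 − (2.7) = 10.6 V.
LSB = 10.6 V ÷ 2^23 = 10.6/8388608 V = 1.26362 µV.
For a uniform distribution on [−LSB/2, +LSB/2], V_rms = LSB/√12 = 1.26362 µV/3.4641 = 364.8 nV.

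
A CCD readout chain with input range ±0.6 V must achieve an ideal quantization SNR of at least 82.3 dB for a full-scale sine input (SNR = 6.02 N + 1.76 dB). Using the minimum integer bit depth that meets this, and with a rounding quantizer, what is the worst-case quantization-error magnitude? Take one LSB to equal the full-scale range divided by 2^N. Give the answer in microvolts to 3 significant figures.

Span: 0.6 V − (-0.6 V) = 1.2 V.
Required N = ⌈(82.3 − 1.76)/6.02⌉ = ⌈13.379⌉ = 14.
One LSB is 1.2 V / 16384 = 73.242 µV.
Max error for round-to-nearest is LSB/2 = 36.6 µV.

36.6 µV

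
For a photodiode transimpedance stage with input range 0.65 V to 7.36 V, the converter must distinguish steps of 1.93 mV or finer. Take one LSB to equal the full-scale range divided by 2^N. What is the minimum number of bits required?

Range = 7.36 − (0.65) = 6.71 V.
Need 2^N ≥ 6.71 V / 1.93 mV = 3477 → N_min = 12.

12 bits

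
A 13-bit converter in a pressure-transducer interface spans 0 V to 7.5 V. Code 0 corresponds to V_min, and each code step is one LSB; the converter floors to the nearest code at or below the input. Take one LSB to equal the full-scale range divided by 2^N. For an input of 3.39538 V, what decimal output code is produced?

3708

Full-scale range = 7.5 V. LSB = 7.5 V / 2^13 ≈ 0.9155 mV.
(V_in − V_min) × 2^13/range = (3.39538 − (0)) × 8192/7.5 = 3708.660.
Floor → code = 3708.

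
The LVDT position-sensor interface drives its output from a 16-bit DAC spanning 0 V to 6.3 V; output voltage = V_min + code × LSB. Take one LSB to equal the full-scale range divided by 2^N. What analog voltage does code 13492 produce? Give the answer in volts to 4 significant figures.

1.297 V

Full-scale range = 6.3 V. LSB = 6.3 V / 2^16.
V_out = 0 + 13492 × (6.3/65536) V
      = 0 V + 1.29699 V = 1.29699 V.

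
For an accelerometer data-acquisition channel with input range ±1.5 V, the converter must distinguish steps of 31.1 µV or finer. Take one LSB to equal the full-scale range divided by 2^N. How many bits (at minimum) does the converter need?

17 bits

Range = 1.5 − (-1.5) = 3 V.
Need 2^N ≥ 3 V / 31.1 µV = 96460 → N_min = 17.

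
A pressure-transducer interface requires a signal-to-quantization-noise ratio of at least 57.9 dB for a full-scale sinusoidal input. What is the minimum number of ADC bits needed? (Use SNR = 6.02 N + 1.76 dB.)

N ≥ (57.9 − 1.76)/6.02 = 9.326 → N_min = 10.

10 bits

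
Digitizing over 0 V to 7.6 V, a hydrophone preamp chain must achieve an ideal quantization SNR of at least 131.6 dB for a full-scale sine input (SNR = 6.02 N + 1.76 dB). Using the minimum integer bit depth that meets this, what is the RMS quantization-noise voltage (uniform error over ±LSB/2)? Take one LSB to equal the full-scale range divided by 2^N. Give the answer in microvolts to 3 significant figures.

0.523 µV

Range is 7.6 V.
6.02 N + 1.76 ≥ 131.6 gives N ≥ 21.568, so the minimum integer is 22.
LSB = 7.6 V ÷ 2^22 = 7.6/4194304 V = 1.8120 µV.
σ_q = LSB/√12 = 1.8120 µV/3.4641 = 0.523 µV.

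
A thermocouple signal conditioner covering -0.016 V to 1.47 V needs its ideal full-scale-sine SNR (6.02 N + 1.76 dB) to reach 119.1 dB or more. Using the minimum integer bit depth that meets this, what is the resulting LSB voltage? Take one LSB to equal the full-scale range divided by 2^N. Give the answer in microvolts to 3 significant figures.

1.42 µV

Range = 1.47 − (-0.016) = 1.486 V.
Required N = ⌈(119.1 − 1.76)/6.02⌉ = ⌈19.492⌉ = 20.
LSB = 1.486 V / 2^20 = 1.42 µV.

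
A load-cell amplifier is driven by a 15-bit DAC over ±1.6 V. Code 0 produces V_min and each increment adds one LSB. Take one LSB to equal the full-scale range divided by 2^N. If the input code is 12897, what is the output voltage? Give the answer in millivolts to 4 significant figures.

-340.5 mV

Full-scale range = 1.6 V − (-1.6 V) = 3.2 V. LSB = 3.2 V / 2^15.
V_out = V_min + code × LSB = -1.6 V + 12897 × 3.2 V / 32768
      = -1.6 + 1.25947 = -0.340527 V.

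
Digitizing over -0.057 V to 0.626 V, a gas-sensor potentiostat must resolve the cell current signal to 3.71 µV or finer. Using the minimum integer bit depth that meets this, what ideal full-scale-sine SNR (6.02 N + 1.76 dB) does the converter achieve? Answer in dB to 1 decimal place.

110.1 dB

Span: 0.626 V − (-0.057 V) = 0.683 V.
Need 2^N ≥ 0.683 V / 3.71 µV = 184100 → N_min = 18.
SNR = 6.02 × 18 + 1.76 = 110.12 dB.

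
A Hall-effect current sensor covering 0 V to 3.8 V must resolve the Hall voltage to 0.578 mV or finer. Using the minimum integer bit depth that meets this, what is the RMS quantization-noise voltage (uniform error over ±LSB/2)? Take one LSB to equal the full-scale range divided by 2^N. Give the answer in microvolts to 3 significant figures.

V_FS = 3.8 V.
3.8 V / 0.578 mV = 6574. Since 2^12 = 4096 and 2^13 = 8192, N = 13.
Step size = 3.8/8192 V = 463.87 µV.
V_rms = LSB/√12 = 134 µV.

134 µV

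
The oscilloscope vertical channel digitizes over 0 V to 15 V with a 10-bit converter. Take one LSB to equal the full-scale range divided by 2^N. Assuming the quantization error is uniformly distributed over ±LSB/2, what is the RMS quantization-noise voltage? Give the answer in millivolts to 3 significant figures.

4.23 mV

Span = 15 V.
LSB = 15 V ÷ 2^10 = 15/1024 V = 14.648 mV.
V_rms = LSB/√12 = 14.648 mV / √12 = 4.23 mV.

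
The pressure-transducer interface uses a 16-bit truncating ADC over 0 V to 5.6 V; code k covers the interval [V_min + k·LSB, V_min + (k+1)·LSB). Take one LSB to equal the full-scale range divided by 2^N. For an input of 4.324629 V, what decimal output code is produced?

50610

Range is 5.6 V. LSB = 5.6 V / 2^16 ≈ 85.45 µV.
(V_in − V_min) × 2^16/range = (4.324629 − (0)) × 65536/5.6 = 50610.515.
Floor → code = 50610.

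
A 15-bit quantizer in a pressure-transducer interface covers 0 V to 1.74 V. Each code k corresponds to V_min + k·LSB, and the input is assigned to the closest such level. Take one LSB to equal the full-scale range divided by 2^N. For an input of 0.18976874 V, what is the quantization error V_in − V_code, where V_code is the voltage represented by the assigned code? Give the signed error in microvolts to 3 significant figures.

V_FS = 1.74 V. LSB = 1.74 V / 2^15 ≈ 53.10 µV.
Position in LSBs: (0.18976874 − (0)) × 32768/1.74 = 3573.7598; rounding gives k = 3574.
V_code = 0 + (3574/32768) × 1.74 = 0.18978149414 V.
Error = V_in − V_code = 0.18976874 − (0.18978149414) = −12.8 µV.

−12.8 µV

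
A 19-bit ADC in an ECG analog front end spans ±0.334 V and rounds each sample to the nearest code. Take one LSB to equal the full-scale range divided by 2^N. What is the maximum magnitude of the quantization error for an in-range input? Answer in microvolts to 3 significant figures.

The full-scale span is 0.334 − (-0.334) = 0.668 V.
LSB = 0.668 V / 2^19 = 1.2741 µV.
Worst-case error for round-to-nearest is half an LSB: 0.637 µV.

0.637 µV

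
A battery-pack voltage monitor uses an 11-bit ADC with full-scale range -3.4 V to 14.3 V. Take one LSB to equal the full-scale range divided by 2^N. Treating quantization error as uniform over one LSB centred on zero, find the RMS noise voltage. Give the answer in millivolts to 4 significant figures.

2.495 mV

The full-scale span is 14.3 − (-3.4) = 17.7 V.
LSB = 17.7 V ÷ 2^11 = 17.7/2048 V = 8.64258 mV.
V_rms = LSB/√12 = 8.64258 mV / √12 = 2.495 mV.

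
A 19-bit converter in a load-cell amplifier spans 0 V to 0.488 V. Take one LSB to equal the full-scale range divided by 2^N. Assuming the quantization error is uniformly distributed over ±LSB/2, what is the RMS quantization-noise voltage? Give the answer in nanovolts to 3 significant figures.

V_FS = 0.488 V.
Step size = 0.488/524288 V = 0.93079 µV.
RMS of a uniform error over width LSB is LSB/√12 = 269 nV.

269 nV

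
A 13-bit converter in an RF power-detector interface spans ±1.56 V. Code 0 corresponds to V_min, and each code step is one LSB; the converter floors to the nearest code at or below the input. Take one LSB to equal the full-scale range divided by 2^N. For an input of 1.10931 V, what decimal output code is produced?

7008

The full-scale span is 1.56 − (-1.56) = 3.12 V. LSB = 3.12 V / 2^13 ≈ 380.9 µV.
V_in − V_min = 1.10931 − (-1.56) = 2.66931 V.
Divide by LSB: 2.66931 × 8192/3.12 = 7008.6498.
Truncating gives code 7008.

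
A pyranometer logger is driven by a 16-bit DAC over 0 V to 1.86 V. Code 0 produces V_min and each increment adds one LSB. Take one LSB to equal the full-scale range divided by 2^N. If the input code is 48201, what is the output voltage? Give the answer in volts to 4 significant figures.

1.368 V

Range is 1.86 V. LSB = 1.86 V / 2^16.
V_out = V_min + code × LSB = 0 V + 48201 × 1.86 V / 65536
      = 0 + 1.36801 = 1.36801 V.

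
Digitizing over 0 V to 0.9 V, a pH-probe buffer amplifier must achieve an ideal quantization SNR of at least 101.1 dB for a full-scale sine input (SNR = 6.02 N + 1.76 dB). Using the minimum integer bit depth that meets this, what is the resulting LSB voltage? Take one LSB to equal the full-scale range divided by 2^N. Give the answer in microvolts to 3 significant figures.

6.87 µV

V_FS = 0.9 V.
6.02 N + 1.76 ≥ 101.1 gives N ≥ 16.502, so the minimum integer is 17.
Step size = 0.9/131072 V = 6.87 µV.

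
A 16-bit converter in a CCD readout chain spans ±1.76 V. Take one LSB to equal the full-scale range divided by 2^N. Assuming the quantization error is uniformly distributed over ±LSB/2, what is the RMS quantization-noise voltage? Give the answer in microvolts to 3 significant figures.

15.5 µV

Range = 1.76 − (-1.76) = 3.52 V.
Step size = 3.52/65536 V = 53.711 µV.
σ_q = LSB/√12 = 53.711 µV/3.4641 = 15.5 µV.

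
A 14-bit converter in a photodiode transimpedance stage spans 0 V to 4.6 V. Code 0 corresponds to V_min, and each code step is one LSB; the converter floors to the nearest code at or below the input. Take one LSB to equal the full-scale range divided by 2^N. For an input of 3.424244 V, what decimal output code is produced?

Full-scale range = 4.6 V. LSB = 4.6 V / 2^14 ≈ 280.8 µV.
code = ⌊(V_in − V_min)/LSB⌋ = ⌊(V_in − V_min) × 2^14 / range⌋
     = ⌊(3.424244 − (0)) × 16384 / 4.6⌋ = ⌊3.424244 × 16384/4.6⌋
     = ⌊12196.264⌋ = 12196.

12196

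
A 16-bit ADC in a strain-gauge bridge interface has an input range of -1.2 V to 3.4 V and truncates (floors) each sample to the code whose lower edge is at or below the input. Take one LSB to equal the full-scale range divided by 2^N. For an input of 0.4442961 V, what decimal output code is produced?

23426

Full-scale range = 3.4 V − (-1.2 V) = 4.6 V. LSB = 4.6 V / 2^16 ≈ 70.19 µV.
V_in − V_min = 0.4442961 − (-1.2) = 1.6442961 V.
Divide by LSB: 1.6442961 × 65536/4.6 = 23426.2150.
Truncating gives code 23426.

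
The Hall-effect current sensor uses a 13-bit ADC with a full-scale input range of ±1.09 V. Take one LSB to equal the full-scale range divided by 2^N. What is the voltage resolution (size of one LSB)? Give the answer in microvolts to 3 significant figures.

266 µV

Span: 1.09 V − (-1.09 V) = 2.18 V.
2^13 = 8192 levels.
Step size = 2.18/8192 V = 266 µV.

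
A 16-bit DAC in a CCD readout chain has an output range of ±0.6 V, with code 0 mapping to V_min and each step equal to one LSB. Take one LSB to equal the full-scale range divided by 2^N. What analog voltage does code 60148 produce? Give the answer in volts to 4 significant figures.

Range = 0.6 − (-0.6) = 1.2 V. LSB = 1.2 V / 2^16.
V_out = -0.6 + 60148 × (1.2/65536) V
      = -0.6 V + 1.10134 V = 0.501343 V.

0.5013 V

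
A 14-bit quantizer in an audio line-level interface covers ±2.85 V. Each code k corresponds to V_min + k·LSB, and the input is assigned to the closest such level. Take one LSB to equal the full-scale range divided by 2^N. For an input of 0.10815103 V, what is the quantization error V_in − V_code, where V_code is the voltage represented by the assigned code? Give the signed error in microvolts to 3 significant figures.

−46.0 µV

Span: 2.85 V − (-2.85 V) = 5.7 V. LSB = 5.7 V / 2^14 ≈ 347.9 µV.
(0.10815103 − (-2.85)) / LSB = 2.95815103 × 16384/5.7 = 8502.8678. Nearest integer: k = 8503.
V_code = V_min + k × range/2^14 = -2.85 + 8503 × 5.7/16384 = 0.10819702148 V.
Error = V_in − V_code = 0.10815103 − (0.10819702148) = −46.0 µV.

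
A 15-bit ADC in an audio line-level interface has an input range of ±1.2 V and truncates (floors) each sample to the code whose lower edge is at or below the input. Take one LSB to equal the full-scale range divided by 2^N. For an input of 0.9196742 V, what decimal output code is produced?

28940

Span: 1.2 V − (-1.2 V) = 2.4 V. LSB = 2.4 V / 2^15 ≈ 73.24 µV.
V_in − V_min = 0.9196742 − (-1.2) = 2.1196742 V.
Divide by LSB: 2.1196742 × 32768/2.4 = 28940.6184.
Truncating gives code 28940.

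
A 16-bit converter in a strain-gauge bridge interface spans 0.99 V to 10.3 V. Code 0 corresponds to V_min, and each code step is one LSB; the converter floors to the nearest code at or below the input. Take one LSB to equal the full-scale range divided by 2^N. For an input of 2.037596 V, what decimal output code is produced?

Full-scale range = 10.3 V − (0.99 V) = 9.31 V. LSB = 9.31 V / 2^16 ≈ 142.1 µV.
code = ⌊(V_in − V_min)/LSB⌋ = ⌊(V_in − V_min) × 2^16 / range⌋
     = ⌊(2.037596 − (0.99)) × 65536 / 9.31⌋ = ⌊1.047596 × 65536/9.31⌋
     = ⌊7374.356⌋ = 7374.

7374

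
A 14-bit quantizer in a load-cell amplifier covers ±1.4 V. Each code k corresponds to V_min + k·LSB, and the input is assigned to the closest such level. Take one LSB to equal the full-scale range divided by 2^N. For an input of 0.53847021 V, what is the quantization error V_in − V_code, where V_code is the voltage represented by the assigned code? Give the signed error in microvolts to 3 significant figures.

−30.8 µV

Full-scale range = 1.4 V − (-1.4 V) = 2.8 V. LSB = 2.8 V / 2^14 ≈ 170.9 µV.
(0.53847021 − (-1.4)) / LSB = 1.93847021 × 16384/2.8 = 11342.8200. Nearest integer: k = 11343.
V_code = V_min + k × range/2^14 = -1.4 + 11343 × 2.8/16384 = 0.53850097656 V.
e = 0.53847021 − (0.53850097656) = −30.8 µV.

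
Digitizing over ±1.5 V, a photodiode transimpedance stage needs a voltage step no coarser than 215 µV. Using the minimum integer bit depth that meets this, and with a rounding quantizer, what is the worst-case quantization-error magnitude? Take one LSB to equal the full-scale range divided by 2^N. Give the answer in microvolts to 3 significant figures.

Span: 1.5 V − (-1.5 V) = 3 V.
3 V / 215 µV = 13950. Since 2^13 = 8192 and 2^14 = 16384, N = 14.
One LSB is 3 V / 16384 = 183.11 µV.
Half an LSB is 91.6 µV.

91.6 µV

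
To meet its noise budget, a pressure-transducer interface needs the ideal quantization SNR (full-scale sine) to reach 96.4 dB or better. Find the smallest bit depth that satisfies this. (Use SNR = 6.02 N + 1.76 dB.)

16 bits

6.02 N + 1.76 ≥ 96.4 gives N ≥ 15.721, so the minimum integer is 16.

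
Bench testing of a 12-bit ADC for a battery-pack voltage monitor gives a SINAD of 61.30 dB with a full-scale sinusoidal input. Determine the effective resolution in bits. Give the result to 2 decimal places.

ENOB = (SINAD − 1.76) / 6.02 = (61.30 − 1.76) / 6.02 = 59.54 / 6.02 = 9.8904.

9.89 bits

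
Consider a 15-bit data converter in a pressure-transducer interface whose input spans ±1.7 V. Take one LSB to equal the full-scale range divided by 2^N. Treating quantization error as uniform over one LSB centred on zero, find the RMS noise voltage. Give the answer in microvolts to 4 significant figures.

29.95 µV

Range = 1.7 − (-1.7) = 3.4 V.
Step size = 3.4/32768 V = 103.760 µV.
V_rms = LSB/√12 = 103.760 µV / √12 = 29.95 µV.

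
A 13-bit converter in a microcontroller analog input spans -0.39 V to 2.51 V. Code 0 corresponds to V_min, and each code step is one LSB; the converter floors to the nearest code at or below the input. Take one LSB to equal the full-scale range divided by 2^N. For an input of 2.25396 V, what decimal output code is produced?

7468

Full-scale range = 2.51 V − (-0.39 V) = 2.9 V. LSB = 2.9 V / 2^13 ≈ 354.0 µV.
(V_in − V_min) × 2^13/range = (2.25396 − (-0.39)) × 8192/2.9 = 7468.731.
Floor → code = 7468.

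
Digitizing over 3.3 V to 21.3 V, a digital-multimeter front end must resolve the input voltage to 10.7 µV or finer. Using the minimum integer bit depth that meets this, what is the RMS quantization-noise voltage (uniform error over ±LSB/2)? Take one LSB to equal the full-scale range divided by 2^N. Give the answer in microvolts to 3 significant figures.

Range = 21.3 − (3.3) = 18 V.
18 V / 10.7 µV = 1.682e6. Since 2^20 = 1048576 and 2^21 = 2097152, N = 21.
LSB = 18 V / 2^21 = 8.5831 µV.
RMS noise = LSB/√12 = 2.48 µV.

2.48 µV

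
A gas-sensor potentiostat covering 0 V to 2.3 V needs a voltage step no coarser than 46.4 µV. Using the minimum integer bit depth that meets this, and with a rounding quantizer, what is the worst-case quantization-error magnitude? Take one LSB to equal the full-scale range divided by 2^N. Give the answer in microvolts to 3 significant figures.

Full-scale range = 2.3 V.
Need 2^N ≥ 2.3 V / 46.4 µV = 49570 → N_min = 16.
LSB = 2.3 V / 2^16 = 35.095 µV.
|e|_max = LSB/2 = 17.5 µV.

17.5 µV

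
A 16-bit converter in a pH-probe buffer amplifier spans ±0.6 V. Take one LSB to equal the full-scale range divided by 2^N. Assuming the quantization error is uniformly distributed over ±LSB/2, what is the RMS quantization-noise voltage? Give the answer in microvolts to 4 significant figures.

5.286 µV

The full-scale span is 0.6 − (-0.6) = 1.2 V.
One LSB is 1.2 V / 65536 = 18.3105 µV.
For a uniform distribution on [−LSB/2, +LSB/2], V_rms = LSB/√12 = 18.3105 µV/3.4641 = 5.286 µV.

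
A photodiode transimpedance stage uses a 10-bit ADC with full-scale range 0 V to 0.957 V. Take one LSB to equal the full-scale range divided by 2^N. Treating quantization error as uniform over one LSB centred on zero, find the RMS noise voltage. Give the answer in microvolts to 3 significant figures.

Full-scale range = 0.957 V.
LSB = 0.957 V / 2^10 = 0.93457 mV.
For a uniform distribution on [−LSB/2, +LSB/2], V_rms = LSB/√12 = 0.93457 mV/3.4641 = 270 µV.

270 µV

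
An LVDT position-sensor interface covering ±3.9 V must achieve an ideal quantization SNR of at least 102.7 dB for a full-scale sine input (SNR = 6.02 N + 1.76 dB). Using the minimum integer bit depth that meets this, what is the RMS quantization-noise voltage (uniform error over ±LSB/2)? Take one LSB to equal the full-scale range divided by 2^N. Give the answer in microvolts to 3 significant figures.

Range = 3.9 − (-3.9) = 7.8 V.
Solving 6.02 N ≥ 102.7 − 1.76: N ≥ 16.767. Round up → N = 17.
LSB = 7.8 V ÷ 2^17 = 7.8/131072 V = 59.509 µV.
σ_q = LSB/√12 = 59.509 µV/3.4641 = 17.2 µV.

17.2 µV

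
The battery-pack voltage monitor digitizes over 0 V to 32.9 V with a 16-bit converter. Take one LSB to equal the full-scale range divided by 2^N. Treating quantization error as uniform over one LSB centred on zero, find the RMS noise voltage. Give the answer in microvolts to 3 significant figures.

Range is 32.9 V.
Step size = 32.9/65536 V = 0.50201 mV.
RMS of a uniform error over width LSB is LSB/√12 = 145 µV.

145 µV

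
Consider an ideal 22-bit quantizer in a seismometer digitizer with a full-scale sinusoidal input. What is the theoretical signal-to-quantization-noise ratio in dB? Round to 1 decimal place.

For an ideal N-bit converter with full-scale sine input, SNR = 6.02 N + 1.76 dB. SNR = 6.02 × 22 + 1.76 = 132.44 + 1.76 = 134.20 dB.

134.2 dB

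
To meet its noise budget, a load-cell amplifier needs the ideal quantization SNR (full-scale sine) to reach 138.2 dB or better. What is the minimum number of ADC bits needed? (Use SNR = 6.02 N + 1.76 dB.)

23 bits

6.02 N + 1.76 ≥ 138.2 gives N ≥ 22.664, so the minimum integer is 23.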